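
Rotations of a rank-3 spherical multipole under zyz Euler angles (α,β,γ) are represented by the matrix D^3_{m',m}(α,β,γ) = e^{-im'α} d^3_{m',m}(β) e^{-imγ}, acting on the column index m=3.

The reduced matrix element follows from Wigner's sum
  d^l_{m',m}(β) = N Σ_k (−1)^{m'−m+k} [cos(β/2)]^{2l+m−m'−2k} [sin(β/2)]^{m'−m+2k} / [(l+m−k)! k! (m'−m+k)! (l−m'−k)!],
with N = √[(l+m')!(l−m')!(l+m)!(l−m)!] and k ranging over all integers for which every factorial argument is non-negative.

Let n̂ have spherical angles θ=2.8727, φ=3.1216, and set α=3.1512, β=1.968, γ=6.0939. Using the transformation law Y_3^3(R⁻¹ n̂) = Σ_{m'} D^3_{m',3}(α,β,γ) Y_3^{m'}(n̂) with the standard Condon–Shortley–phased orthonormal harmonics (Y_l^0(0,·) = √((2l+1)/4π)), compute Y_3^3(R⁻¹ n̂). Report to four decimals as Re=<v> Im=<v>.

Re=-0.1742 Im=-0.1039

Need the full column D^3_{m',3} for m'=−3..3 at α=3.1512, β=1.968, γ=6.0939.
cos(β/2)=0.553696, sin(β/2)=0.832719
d^3_{-3,3}: single k=6 term ⇒ +0.333419;  D = -0.275806-0.187347i
d^3_{-2,3}: single k=5 term ⇒ +0.543049;  D = +0.452125+0.300808i
d^3_{-1,3}: single k=4 term ⇒ +0.570929;  D = -0.478353-0.311670i
d^3_{0,3}: single k=3 term ⇒ +0.438354;  D = +0.369557+0.235758i
d^3_{1,3}: single k=2 term ⇒ +0.252423;  D = -0.214101-0.133709i
d^3_{2,3}: single k=1 term ⇒ +0.106153;  D = +0.090573+0.055362i
d^3_{3,3}: single k=0 term ⇒ +0.028816;  D = -0.024730-0.014791i
Y_3^{m'}(θ=2.8727,φ=3.1216) and Σ D·Y over m':
  (-0.2758-0.1873i)·(-0.0078-0.0005i)  (+0.4521+0.3008i)·(-0.0695-0.0028i)  (-0.4784-0.3117i)·(-0.3131-0.0063i)  (+0.3696+0.2358i)·(-0.5926+0.0000i)  (-0.2141-0.1337i)·(+0.3131-0.0063i)  (+0.0906+0.0554i)·(-0.0695+0.0028i)  (-0.0247-0.0148i)·(+0.0078-0.0005i)
Y_3^3(R⁻¹ n̂) = -0.174209-0.103919i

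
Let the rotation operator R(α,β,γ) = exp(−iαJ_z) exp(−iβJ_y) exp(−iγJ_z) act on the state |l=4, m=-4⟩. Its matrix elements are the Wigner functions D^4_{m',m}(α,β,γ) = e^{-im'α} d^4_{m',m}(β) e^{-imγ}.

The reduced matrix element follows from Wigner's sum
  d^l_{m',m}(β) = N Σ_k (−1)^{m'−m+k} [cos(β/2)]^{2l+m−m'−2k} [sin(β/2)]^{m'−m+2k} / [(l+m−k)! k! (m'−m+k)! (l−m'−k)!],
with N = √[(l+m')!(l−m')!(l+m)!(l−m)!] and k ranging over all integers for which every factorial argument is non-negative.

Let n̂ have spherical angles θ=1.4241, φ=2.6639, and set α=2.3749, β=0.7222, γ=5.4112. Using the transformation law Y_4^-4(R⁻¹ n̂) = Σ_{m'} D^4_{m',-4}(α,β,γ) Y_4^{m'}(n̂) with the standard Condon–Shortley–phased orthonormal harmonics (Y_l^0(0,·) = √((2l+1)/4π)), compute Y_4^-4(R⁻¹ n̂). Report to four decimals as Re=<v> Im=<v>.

Need the full column D^4_{m',-4} for m'=−4..4 at α=2.3749, β=0.7222, γ=5.4112.
cos(β/2)=0.935509, sin(β/2)=0.353304
d^4_{-4,-4}: single k=0 term ⇒ +0.586655;  D = +0.565162-0.157342i
d^4_{-3,-4}: single k=0 term ⇒ -0.626654;  D = +0.551387+0.297772i
d^4_{-2,-4}: single k=0 term ⇒ +0.442754;  D = +0.134618+0.421792i
d^4_{-1,-4}: single k=0 term ⇒ -0.236471;  D = -0.104505+0.212125i
d^4_{0,-4}: single k=0 term ⇒ +0.099846;  D = -0.093917+0.033894i
d^4_{1,-4}: single k=0 term ⇒ -0.033727;  D = -0.030791-0.013763i
d^4_{2,-4}: single k=0 term ⇒ +0.009007;  D = -0.003372-0.008352i
d^4_{3,-4}: single k=0 term ⇒ -0.001818;  D = +0.000679-0.001686i
d^4_{4,-4}: single k=0 term ⇒ +0.000243;  D = +0.000222-0.000099i
Y_4^{m'}(θ=1.4241,φ=2.6639) and Σ D·Y over m':
  (+0.5652-0.1573i)·(-0.1413+0.3996i)  (+0.5514+0.2978i)·(-0.0243-0.1754i)  (+0.1346+0.4218i)·(-0.1607-0.2273i)  (-0.1045+0.2121i)·(+0.1732+0.0896i)  (-0.0939+0.0339i)·(+0.2512+0.0000i)  (-0.0308-0.0138i)·(-0.1732+0.0896i)  (-0.0034-0.0084i)·(-0.1607+0.2273i)  (+0.0007-0.0017i)·(+0.0243-0.1754i)  (+0.0002-0.0001i)·(-0.1413-0.3996i)
Y_4^-4(R⁻¹ n̂) = +0.044029+0.081524i

Re=0.0440 Im=0.0815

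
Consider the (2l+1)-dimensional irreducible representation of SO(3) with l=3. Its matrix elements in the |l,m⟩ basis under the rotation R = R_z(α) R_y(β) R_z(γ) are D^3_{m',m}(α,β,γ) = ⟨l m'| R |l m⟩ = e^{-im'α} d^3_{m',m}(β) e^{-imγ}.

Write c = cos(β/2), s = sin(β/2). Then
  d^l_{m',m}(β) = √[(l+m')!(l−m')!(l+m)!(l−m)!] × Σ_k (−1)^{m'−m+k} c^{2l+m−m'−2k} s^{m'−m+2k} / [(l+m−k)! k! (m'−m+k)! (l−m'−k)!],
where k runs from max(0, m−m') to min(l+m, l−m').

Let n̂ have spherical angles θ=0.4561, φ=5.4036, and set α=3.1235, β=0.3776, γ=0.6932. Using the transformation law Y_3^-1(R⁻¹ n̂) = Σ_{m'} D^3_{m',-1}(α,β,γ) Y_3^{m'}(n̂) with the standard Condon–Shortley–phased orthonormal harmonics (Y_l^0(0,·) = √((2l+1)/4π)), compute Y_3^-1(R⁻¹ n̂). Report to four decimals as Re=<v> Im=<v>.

Re=-0.1317 Im=-0.3419

Need the full column D^3_{m',-1} for m'=−3..3 at α=3.1235, β=0.3776, γ=0.6932.
cos(β/2)=0.982230, sin(β/2)=0.187680
d^3_{-3,-1}: single k=2 term ⇒ +0.126980;  D = -0.101932-0.075722i
d^3_{-2,-1}: k∈[1..2] ⇒ +0.542607 -0.039621 = +0.502986;  D = +0.398274+0.307201i
d^3_{-1,-1}: k∈[0..2] ⇒ +0.898007 -0.262289 +0.007182 = +0.642899;  D = -0.501873-0.401800i
d^3_{0,-1}: k∈[0..2] ⇒ -0.594396 +0.065104 -0.000792 = -0.530084;  D = -0.407743-0.338725i
d^3_{1,-1}: k∈[0..2] ⇒ +0.196717 -0.009576 +0.000044 = +0.187185;  D = -0.141796-0.122197i
d^3_{2,-1}: k∈[0..1] ⇒ -0.039621 +0.000723 = -0.038898;  D = -0.029002-0.025922i
d^3_{3,-1}: single k=0 term ⇒ +0.004636;  D = -0.003400-0.003152i
Y_3^{m'}(θ=0.4561,φ=5.4036) and Σ D·Y over m':
  (-0.1019-0.0757i)·(-0.0312+0.0172i)  (+0.3983+0.3072i)·(-0.0333+0.1748i)  (-0.5019-0.4018i)·(+0.2749+0.3323i)  (-0.4077-0.3387i)·(+0.3451+0.0000i)  (-0.1418-0.1222i)·(-0.2749+0.3323i)  (-0.0290-0.0259i)·(-0.0333-0.1748i)  (-0.0034-0.0032i)·(+0.0312+0.0172i)
Y_3^-1(R⁻¹ n̂) = -0.131699-0.341874i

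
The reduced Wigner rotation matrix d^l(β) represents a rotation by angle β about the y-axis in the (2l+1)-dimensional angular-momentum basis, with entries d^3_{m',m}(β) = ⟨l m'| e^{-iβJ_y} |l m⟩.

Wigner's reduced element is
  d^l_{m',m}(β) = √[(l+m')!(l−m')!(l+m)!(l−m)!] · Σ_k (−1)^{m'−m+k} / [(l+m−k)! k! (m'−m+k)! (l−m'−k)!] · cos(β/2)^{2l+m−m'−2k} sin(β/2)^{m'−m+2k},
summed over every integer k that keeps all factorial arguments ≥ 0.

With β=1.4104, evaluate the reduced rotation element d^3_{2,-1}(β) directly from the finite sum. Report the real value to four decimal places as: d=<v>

d^3_{2,-1}(β=1.4104) via Wigner's sum:
Half-angle: c=0.761482, s=0.648186. N=√(120·1·2·24)=75.894664
Admissible k: 0..1 (factorial args all ≥0)
  k=0: (−1)^3·75.8947/(12)·0.7615^3·0.6482^3 = -0.760515
  k=1: (−1)^4·75.8947/(24)·0.7615^1·0.6482^5 = +0.275523
d^3_{2,-1}(1.4104) = -0.760515 +0.275523 = -0.484992

d=-0.4850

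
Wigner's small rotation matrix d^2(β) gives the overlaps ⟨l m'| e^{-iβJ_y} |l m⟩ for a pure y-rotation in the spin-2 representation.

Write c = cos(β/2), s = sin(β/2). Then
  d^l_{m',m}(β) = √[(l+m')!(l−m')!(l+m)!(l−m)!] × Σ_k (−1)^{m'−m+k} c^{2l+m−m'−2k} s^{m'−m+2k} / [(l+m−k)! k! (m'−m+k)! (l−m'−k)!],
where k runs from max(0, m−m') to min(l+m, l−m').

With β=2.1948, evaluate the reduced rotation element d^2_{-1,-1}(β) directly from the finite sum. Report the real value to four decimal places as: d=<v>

d=-0.4508

d^2_{-1,-1}(β=2.1948) via Wigner's sum:
c=cos(2.1948/2)=0.455912, s=sin(2.1948/2)=0.890025; N=√[1·6·1·6]=6.000000
k: max(0,(-1)−(-1))=0 … min(2+(-1),2−(-1))=1
  k=0: (−1)^0·6.0000/(6)·0.4559^4·0.8900^0 = +0.043204
  k=1: (−1)^1·6.0000/(2)·0.4559^2·0.8900^2 = -0.493955
d^2_{-1,-1}(2.1948) = +0.043204 -0.493955 = -0.450751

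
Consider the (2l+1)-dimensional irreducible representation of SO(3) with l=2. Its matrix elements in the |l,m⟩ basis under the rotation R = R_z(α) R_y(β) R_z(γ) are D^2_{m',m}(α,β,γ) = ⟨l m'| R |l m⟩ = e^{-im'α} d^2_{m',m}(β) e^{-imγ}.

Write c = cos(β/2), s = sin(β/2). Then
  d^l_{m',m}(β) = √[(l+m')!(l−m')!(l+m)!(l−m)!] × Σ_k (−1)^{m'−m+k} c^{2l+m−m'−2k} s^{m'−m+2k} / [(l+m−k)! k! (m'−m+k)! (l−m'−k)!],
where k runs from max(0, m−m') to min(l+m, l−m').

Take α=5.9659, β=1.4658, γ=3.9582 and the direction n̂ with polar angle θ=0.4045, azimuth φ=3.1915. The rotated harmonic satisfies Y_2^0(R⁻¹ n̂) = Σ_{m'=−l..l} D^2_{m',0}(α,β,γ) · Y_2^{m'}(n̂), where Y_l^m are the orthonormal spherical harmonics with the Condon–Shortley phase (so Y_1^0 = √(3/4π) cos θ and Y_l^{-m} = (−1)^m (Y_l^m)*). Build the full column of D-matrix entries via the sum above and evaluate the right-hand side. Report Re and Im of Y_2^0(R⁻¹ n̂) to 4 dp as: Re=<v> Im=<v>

Need the full column D^2_{m',0} for m'=−2..2 at α=5.9659, β=1.4658, γ=3.9582.
cos(β/2)=0.743237, sin(β/2)=0.669028
d^2_{-2,0}: single k=2 term ⇒ +0.605646;  D = +0.487743-0.359046i
d^2_{-1,0}: k∈[1..2] ⇒ +0.672825 -0.545175 = +0.127651;  D = +0.121279-0.039826i
d^2_{0,0}: k∈[0..2] ⇒ +0.305148 -0.989016 +0.200344 = -0.483524;  D = -0.483524+0.000000i
d^2_{1,0}: k∈[0..1] ⇒ -0.672825 +0.545175 = -0.127651;  D = -0.121279-0.039826i
d^2_{2,0}: single k=0 term ⇒ +0.605646;  D = +0.487743+0.359046i
Y_2^{m'}(θ=0.4045,φ=3.1915) and Σ D·Y over m':
  (+0.4877-0.3590i)·(+0.0595-0.0060i)  (+0.1213-0.0398i)·(-0.2792+0.0139i)  (-0.4835+0.0000i)·(+0.4842+0.0000i)  (-0.1213-0.0398i)·(+0.2792+0.0139i)  (+0.4877+0.3590i)·(+0.0595+0.0060i)
Y_2^0(R⁻¹ n̂) = -0.246948+0.000000i

Re=-0.2469 Im=0.0000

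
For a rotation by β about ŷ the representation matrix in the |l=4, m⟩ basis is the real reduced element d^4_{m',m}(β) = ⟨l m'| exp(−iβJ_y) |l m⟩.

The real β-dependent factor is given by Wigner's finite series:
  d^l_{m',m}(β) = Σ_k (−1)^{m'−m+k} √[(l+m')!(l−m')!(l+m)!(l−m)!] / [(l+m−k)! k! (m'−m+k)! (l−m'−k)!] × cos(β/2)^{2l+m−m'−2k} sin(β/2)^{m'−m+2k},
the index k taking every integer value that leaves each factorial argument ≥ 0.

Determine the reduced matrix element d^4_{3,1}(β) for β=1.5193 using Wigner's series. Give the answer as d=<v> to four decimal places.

d=-0.2754

d^4_{3,1}(β=1.5193) via Wigner's sum:
Half-angle: c=0.725077, s=0.688668. N=√(5040·1·120·6)=1904.940944
Admissible k: 0..1 (factorial args all ≥0)
  k=0: (−1)^2·1904.9409/(240)·0.7251^6·0.6887^2 = +0.547009
  k=1: (−1)^3·1904.9409/(144)·0.7251^4·0.6887^4 = -0.822422
d^4_{3,1}(1.5193) = +0.547009 -0.822422 = -0.275412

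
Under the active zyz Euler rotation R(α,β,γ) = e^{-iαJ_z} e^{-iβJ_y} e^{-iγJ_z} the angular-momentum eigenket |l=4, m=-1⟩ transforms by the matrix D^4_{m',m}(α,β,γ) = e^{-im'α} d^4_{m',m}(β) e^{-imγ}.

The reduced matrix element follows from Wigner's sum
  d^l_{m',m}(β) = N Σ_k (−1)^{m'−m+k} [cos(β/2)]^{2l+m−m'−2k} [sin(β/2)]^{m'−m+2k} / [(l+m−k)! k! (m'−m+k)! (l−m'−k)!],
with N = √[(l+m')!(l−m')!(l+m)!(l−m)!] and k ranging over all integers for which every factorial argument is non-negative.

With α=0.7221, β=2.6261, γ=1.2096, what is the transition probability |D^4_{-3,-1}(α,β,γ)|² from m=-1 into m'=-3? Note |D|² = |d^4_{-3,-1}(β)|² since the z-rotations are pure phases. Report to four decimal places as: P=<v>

P=0.0022

D^4_{-3,-1}(0.7221,2.6261,1.2096) = e^{-i·-3·0.7221}·d^4_{-3,-1}(2.6261)·e^{-i·-1·1.2096}. Compute d first:
Half-angle: c=0.254902, s=0.966967. N=√(1·5040·6·120)=1904.940944
Admissible k: 2..3 (factorial args all ≥0)
  k=2: (−1)^0·1904.9409/(240)·0.2549^6·0.9670^2 = +0.002036
  k=3: (−1)^1·1904.9409/(144)·0.2549^4·0.9670^4 = -0.048827
d^4_{-3,-1}(2.6261) = +0.002036 -0.048827 = -0.046791
|D^4_{-3,-1}|² = |d^4_{-3,-1}(β)|² = (-0.046791)² = 0.002189 (the z-rotation phases have unit modulus)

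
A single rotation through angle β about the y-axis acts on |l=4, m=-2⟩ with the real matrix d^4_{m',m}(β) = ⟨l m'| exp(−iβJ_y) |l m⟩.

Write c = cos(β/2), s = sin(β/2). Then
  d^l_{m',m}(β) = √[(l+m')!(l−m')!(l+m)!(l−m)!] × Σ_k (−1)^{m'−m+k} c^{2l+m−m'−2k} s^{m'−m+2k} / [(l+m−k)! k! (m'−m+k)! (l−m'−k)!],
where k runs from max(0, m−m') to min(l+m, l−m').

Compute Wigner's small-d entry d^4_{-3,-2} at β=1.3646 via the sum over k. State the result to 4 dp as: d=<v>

d^4_{-3,-2}(β=1.3646) via Wigner's sum:
With c≡cos(β/2)=0.776124 and s≡sin(β/2)=0.630580, N=[1·5040·2·720]^{1/2}=2693.993318
k: max(0,(-2)−(-3))=1 … min(4+(-2),4−(-3))=2
  k=1: (−1)^0·2693.9933/(720)·0.7761^7·0.6306^1 = +0.400243
  k=2: (−1)^1·2693.9933/(240)·0.7761^5·0.6306^3 = -0.792615
d^4_{-3,-2}(1.3646) = +0.400243 -0.792615 = -0.392372

d=-0.3924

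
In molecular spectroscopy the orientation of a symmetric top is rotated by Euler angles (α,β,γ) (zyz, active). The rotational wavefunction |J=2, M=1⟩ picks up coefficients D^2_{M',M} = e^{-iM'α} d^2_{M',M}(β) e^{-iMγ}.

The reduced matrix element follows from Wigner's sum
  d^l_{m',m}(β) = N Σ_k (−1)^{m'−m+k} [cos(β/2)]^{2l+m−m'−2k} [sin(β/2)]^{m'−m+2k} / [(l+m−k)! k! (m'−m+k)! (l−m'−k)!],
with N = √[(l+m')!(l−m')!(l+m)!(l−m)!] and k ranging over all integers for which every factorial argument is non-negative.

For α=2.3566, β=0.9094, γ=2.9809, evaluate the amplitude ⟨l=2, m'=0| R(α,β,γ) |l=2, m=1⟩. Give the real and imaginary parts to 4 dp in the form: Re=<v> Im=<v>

D^2_{0,1}(2.3566,0.9094,2.9809) = e^{-i·0·2.3566}·d^2_{0,1}(0.9094)·e^{-i·1·2.9809}. Compute d first:
Half-angle: c=0.898393, s=0.439193. N=√(2·2·6·1)=4.898979
k∈{1,2} keeps every argument non-negative
  k=1: (−1)^0·4.8990/(2)·0.8984^3·0.4392^1 = +0.780063
  k=2: (−1)^1·4.8990/(2)·0.8984^1·0.4392^3 = -0.186426
d^2_{0,1}(0.9094) = +0.780063 -0.186426 = +0.593637
Attach z-rotation phases: D = e^{-i(0)(2.3566)}·(+0.593637)·e^{-i(1)(2.9809)} = -0.585989-0.094983i

Re=-0.5860 Im=-0.0950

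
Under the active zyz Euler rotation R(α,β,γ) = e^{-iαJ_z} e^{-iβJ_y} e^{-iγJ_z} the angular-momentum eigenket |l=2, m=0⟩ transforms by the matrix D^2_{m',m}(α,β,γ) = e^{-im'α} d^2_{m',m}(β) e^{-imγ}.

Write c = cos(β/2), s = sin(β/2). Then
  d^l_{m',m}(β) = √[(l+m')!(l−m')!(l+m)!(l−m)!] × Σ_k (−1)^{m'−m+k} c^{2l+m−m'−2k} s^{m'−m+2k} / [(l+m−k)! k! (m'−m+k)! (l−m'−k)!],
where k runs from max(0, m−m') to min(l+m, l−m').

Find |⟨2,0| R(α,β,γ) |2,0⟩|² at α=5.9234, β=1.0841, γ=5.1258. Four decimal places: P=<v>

First d^2_{0,0}(β=1.0841), then the phase factors e^{-i(0)α} and e^{-i(0)γ}:
c=cos(1.0841/2)=0.856653, s=sin(1.0841/2)=0.515893; N=√[2·2·2·2]=4.000000
k∈{0,1,2} keeps every argument non-negative
  k=0: (−1)^0·4.0000/(4)·0.8567^4·0.5159^0 = +0.538542
  k=1: (−1)^1·4.0000/(1)·0.8567^2·0.5159^2 = -0.781249
  k=2: (−1)^2·4.0000/(4)·0.8567^0·0.5159^4 = +0.070834
d^2_{0,0}(1.0841) = +0.538542 -0.781249 +0.070834 = -0.171873
|D^2_{0,0}|² = |d^2_{0,0}(β)|² = (-0.171873)² = 0.029540 (the z-rotation phases have unit modulus)

P=0.0295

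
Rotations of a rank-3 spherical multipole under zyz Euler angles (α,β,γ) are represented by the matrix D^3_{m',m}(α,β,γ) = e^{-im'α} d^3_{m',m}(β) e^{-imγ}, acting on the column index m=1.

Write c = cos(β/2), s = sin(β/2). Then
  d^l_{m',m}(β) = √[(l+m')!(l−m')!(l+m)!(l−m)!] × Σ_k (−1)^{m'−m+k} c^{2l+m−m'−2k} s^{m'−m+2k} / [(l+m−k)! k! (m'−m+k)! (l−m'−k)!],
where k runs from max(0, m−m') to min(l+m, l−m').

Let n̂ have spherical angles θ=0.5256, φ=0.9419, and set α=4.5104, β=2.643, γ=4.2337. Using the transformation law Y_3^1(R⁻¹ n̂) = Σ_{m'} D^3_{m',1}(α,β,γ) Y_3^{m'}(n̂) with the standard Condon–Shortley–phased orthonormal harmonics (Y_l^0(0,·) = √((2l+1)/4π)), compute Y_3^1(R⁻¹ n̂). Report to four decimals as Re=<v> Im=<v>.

Need the full column D^3_{m',1} for m'=−3..3 at α=4.5104, β=2.643, γ=4.2337.
cos(β/2)=0.246722, sin(β/2)=0.969086
d^3_{-3,1}: single k=4 term ⇒ +0.207927;  D = -0.206245+0.026393i
d^3_{-2,1}: k∈[3..4] ⇒ +0.086445 -0.666838 = -0.580393;  D = -0.043321+0.578774i
d^3_{-1,1}: k∈[2..4] ⇒ +0.020879 -0.429493 +0.828275 = +0.419661;  D = +0.403698+0.114644i
d^3_{0,1}: k∈[1..3] ⇒ +0.003069 -0.142044 +0.730484 = +0.591509;  D = -0.272459+0.525023i
d^3_{1,1}: k∈[0..2] ⇒ +0.000226 -0.027839 +0.322120 = +0.294507;  D = -0.228875-0.185339i
d^3_{2,1}: k∈[0..1] ⇒ -0.002802 +0.086445 = +0.083644;  D = +0.064609-0.053122i
d^3_{3,1}: single k=0 term ⇒ +0.013477;  D = +0.006297+0.011916i
Y_3^{m'}(θ=0.5256,φ=0.9419) and Σ D·Y over m':
  (-0.2062+0.0264i)·(-0.0501-0.0164i)  (-0.0433+0.5788i)·(-0.0685-0.2117i)  (+0.4037+0.1146i)·(+0.2615-0.3595i)  (-0.2725+0.5250i)·(+0.2393+0.0000i)  (-0.2289-0.1853i)·(-0.2615-0.3595i)  (+0.0646-0.0531i)·(-0.0685+0.2117i)  (+0.0063+0.0119i)·(+0.0501-0.0164i)
Y_3^1(R⁻¹ n̂) = +0.218400+0.130618i

Re=0.2184 Im=0.1306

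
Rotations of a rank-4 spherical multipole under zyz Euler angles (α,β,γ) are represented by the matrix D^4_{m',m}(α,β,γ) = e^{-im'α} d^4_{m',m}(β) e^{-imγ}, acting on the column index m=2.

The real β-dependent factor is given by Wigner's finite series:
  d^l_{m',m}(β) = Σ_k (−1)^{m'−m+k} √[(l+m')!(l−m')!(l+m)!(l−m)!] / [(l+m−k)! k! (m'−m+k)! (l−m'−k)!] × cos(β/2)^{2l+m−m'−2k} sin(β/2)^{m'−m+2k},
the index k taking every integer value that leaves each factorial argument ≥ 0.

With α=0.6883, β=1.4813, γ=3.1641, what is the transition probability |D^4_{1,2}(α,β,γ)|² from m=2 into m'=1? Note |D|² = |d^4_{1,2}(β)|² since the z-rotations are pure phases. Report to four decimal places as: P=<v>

P=0.0843

Split into d^4_{1,2}(β=1.4813) × two z-phases.
c=cos(1.4813/2)=0.738030, s=sin(1.4813/2)=0.674768; N=√[120·6·720·2]=1018.233765
Admissible k: 1..3 (factorial args all ≥0)
  k=1: (−1)^0·1018.2338/(240)·0.7380^7·0.6748^1 = +0.341436
  k=2: (−1)^1·1018.2338/(48)·0.7380^5·0.6748^3 = -1.427052
  k=3: (−1)^2·1018.2338/(72)·0.7380^3·0.6748^5 = +0.795260
d^4_{1,2}(1.4813) = +0.341436 -1.427052 +0.795260 = -0.290356
|D^4_{1,2}|² = |d^4_{1,2}(β)|² = (-0.290356)² = 0.084307 (the z-rotation phases have unit modulus)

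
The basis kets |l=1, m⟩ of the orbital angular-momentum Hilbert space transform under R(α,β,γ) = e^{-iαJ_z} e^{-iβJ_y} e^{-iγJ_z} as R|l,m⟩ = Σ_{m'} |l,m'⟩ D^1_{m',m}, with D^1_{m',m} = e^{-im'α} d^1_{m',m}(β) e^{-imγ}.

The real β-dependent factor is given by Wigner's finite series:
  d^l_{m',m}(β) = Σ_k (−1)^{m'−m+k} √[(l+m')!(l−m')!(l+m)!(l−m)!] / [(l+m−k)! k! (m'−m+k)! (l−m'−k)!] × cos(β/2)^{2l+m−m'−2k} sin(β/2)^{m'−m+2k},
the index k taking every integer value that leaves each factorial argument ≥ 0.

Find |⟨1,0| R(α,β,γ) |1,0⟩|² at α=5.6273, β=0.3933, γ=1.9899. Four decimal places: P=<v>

P=0.8531

Split into d^1_{0,0}(β=0.3933) × two z-phases.
c=cos(0.3933/2)=0.980727, s=sin(0.3933/2)=0.195385; N=√[1·1·1·1]=1.000000
Admissible k: 0..1 (factorial args all ≥0)
  k=0: (−1)^0·1.0000/(1)·0.9807^2·0.1954^0 = +0.961825
  k=1: (−1)^1·1.0000/(1)·0.9807^0·0.1954^2 = -0.038175
d^1_{0,0}(0.3933) = +0.961825 -0.038175 = +0.923649
|D^1_{0,0}|² = |d^1_{0,0}(β)|² = (+0.923649)² = 0.853128 (the z-rotation phases have unit modulus)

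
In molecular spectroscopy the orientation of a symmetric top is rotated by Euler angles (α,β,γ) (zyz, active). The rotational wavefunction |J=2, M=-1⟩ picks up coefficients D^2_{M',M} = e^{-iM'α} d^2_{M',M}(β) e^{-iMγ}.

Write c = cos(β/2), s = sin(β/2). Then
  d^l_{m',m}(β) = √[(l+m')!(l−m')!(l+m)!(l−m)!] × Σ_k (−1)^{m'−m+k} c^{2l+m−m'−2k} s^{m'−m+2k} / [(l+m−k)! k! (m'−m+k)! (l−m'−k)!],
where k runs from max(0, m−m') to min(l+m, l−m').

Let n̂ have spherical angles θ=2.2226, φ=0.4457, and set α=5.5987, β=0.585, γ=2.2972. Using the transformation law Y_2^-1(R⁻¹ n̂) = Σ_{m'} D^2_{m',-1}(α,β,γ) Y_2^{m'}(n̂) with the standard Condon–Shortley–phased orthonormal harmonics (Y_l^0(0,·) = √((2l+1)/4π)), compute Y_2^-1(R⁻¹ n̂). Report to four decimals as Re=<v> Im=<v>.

Need the full column D^2_{m',-1} for m'=−2..2 at α=5.5987, β=0.585, γ=2.2972.
cos(β/2)=0.957526, sin(β/2)=0.288347
d^2_{-2,-1}: single k=1 term ⇒ +0.506287;  D = +0.303394+0.405313i
d^2_{-1,-1}: k∈[0..1] ⇒ +0.840625 -0.228693 = +0.611932;  D = -0.025644+0.611394i
d^2_{0,-1}: k∈[0..1] ⇒ -0.620073 +0.056231 = -0.563842;  D = +0.374496-0.421510i
d^2_{1,-1}: k∈[0..1] ⇒ +0.228693 -0.006913 = +0.221780;  D = -0.218951+0.035313i
d^2_{2,-1}: single k=0 term ⇒ -0.045912;  D = +0.039738+0.022995i
Y_2^{m'}(θ=2.2226,φ=0.4457) and Σ D·Y over m':
  (+0.3034+0.4053i)·(+0.1534-0.1899i)  (-0.0256+0.6114i)·(-0.3362+0.1606i)  (+0.3745-0.4215i)·(+0.0328+0.0000i)  (-0.2190+0.0353i)·(+0.3362+0.1606i)  (+0.0397+0.0230i)·(+0.1534+0.1899i)
Y_2^-1(R⁻¹ n̂) = -0.031328-0.231142i

Re=-0.0313 Im=-0.2311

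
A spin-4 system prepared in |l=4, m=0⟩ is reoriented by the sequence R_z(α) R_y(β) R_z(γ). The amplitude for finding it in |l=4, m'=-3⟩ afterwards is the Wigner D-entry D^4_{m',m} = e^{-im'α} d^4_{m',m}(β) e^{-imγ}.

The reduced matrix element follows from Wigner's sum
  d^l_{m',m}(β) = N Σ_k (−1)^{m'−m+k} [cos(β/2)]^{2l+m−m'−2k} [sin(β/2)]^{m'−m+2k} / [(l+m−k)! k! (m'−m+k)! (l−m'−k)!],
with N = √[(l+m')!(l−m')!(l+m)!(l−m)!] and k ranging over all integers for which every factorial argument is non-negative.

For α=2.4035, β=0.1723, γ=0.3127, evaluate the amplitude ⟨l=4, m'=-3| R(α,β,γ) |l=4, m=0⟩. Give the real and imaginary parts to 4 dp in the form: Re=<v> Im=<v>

Re=0.0044 Im=0.0059

Split into d^4_{-3,0}(β=0.1723) × two z-phases.
Half-angle: c=0.996291, s=0.086043. N=√(1·5040·24·24)=1703.830978
The bounds max(0,m−m')=3 and min(l+m,l−m')=4 give 2 terms
  k=3: (−1)^0·1703.8310/(144)·0.9963^5·0.0860^3 = +0.007399
  k=4: (−1)^1·1703.8310/(144)·0.9963^3·0.0860^5 = -0.000055
d^4_{-3,0}(0.1723) = +0.007399 -0.000055 = +0.007343
Phases: e^{-i·(-3)·2.4035}=+0.599984+0.800012i, e^{-i·(0)·0.3127}=+1.000000+0.000000i ⇒ D=+0.004406+0.005875i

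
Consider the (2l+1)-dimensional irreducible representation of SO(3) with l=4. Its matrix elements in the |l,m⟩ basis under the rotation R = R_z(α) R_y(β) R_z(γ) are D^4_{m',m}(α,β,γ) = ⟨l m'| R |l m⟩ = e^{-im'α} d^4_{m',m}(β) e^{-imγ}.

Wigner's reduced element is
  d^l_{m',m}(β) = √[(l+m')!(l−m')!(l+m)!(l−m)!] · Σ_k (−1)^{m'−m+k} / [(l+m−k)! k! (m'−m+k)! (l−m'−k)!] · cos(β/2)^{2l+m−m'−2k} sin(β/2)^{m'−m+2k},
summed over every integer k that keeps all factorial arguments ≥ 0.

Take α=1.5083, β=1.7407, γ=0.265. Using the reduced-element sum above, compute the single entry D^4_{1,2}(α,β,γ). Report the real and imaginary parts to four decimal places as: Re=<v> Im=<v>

Re=-0.0381 Im=-0.0755

Split into d^4_{1,2}(β=1.7407) × two z-phases.
Half-angle: c=0.644559, s=0.764555. N=√(120·6·720·2)=1018.233765
k: max(0,(2)−(1))=1 … min(4+(2),4−(1))=3
  k=1: (−1)^0·1018.2338/(240)·0.6446^7·0.7646^1 = +0.149928
  k=2: (−1)^1·1018.2338/(48)·0.6446^5·0.7646^3 = -1.054739
  k=3: (−1)^2·1018.2338/(72)·0.6446^3·0.7646^5 = +0.989340
d^4_{1,2}(1.7407) = +0.149928 -1.054739 +0.989340 = +0.084529
D = (+0.062456-0.998048i)·(+0.084529)·(+0.862807-0.505533i) = -0.038094-0.075459i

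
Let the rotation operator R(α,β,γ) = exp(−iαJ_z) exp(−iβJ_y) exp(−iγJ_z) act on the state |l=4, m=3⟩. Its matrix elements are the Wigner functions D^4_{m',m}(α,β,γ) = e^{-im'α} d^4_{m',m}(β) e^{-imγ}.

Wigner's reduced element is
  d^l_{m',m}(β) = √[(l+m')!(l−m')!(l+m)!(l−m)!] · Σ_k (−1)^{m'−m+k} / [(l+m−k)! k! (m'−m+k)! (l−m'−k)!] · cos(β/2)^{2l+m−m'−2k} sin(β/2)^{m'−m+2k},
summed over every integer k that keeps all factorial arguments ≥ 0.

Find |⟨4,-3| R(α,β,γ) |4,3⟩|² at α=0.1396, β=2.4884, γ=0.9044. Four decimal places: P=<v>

P=0.0163

First d^4_{-3,3}(β=2.4884), then the phase factors e^{-i(-3)α} and e^{-i(3)γ}:
Half-angle: c=0.320821, s=0.947140. N=√(1·5040·5040·1)=5040.000000
The bounds max(0,m−m')=6 and min(l+m,l−m')=7 give 2 terms
  k=6: (−1)^0·5040.0000/(720)·0.3208^2·0.9471^6 = +0.520126
  k=7: (−1)^1·5040.0000/(5040)·0.3208^0·0.9471^8 = -0.647609
d^4_{-3,3}(2.4884) = +0.520126 -0.647609 = -0.127483
|D^4_{-3,3}|² = |d^4_{-3,3}(β)|² = (-0.127483)² = 0.016252 (the z-rotation phases have unit modulus)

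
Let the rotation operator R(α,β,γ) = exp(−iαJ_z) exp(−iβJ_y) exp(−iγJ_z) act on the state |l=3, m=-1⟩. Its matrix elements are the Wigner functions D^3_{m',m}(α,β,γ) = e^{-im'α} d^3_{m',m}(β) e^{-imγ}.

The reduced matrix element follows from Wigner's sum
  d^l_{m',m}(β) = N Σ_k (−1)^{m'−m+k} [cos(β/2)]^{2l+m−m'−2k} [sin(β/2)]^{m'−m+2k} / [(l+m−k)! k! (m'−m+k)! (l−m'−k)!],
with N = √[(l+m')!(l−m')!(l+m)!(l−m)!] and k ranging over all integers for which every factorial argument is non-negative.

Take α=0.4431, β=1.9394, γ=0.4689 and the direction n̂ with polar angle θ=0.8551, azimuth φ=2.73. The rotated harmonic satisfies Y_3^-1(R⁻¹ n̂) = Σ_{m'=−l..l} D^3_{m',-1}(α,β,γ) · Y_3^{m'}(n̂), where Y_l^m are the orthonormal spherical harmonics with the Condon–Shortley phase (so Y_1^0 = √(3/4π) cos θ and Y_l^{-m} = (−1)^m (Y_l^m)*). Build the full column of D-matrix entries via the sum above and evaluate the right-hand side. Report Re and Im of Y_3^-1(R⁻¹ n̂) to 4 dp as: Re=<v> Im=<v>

Re=-0.0603 Im=-0.3274

Need the full column D^3_{m',-1} for m'=−3..3 at α=0.4431, β=1.9394, γ=0.4689.
cos(β/2)=0.565547, sin(β/2)=0.824716
d^3_{-3,-1}: single k=2 term ⇒ +0.269482;  D = -0.060754+0.262544i
d^3_{-2,-1}: k∈[1..2] ⇒ +0.150886 -0.641726 = -0.490840;  D = -0.105053-0.479466i
d^3_{-1,-1}: k∈[0..2] ⇒ +0.032720 -0.556639 +0.887782 = +0.363863;  D = +0.222744+0.287717i
d^3_{0,-1}: k∈[0..2] ⇒ -0.165287 +1.054463 -0.747449 = +0.141727;  D = +0.126430+0.064047i
d^3_{1,-1}: k∈[0..2] ⇒ +0.417479 -1.183710 +0.314649 = -0.451581;  D = -0.451431-0.011650i
d^3_{2,-1}: k∈[0..1] ⇒ -0.641726 +0.682325 = +0.040599;  D = +0.037115-0.016454i
d^3_{3,-1}: single k=0 term ⇒ +0.573061;  D = +0.373713-0.434440i
Y_3^{m'}(θ=0.8551,φ=2.73) and Σ D·Y over m':
  (-0.0608+0.2625i)·(-0.0591-0.1693i)  (-0.1051-0.4795i)·(+0.2596+0.2800i)  (+0.2227+0.2877i)·(-0.2576-0.1125i)  (+0.1264+0.0640i)·(-0.2075+0.0000i)  (-0.4514-0.0116i)·(+0.2576-0.1125i)  (+0.0371-0.0165i)·(+0.2596-0.2800i)  (+0.3737-0.4344i)·(+0.0591-0.1693i)
Y_3^-1(R⁻¹ n̂) = -0.060264-0.327446i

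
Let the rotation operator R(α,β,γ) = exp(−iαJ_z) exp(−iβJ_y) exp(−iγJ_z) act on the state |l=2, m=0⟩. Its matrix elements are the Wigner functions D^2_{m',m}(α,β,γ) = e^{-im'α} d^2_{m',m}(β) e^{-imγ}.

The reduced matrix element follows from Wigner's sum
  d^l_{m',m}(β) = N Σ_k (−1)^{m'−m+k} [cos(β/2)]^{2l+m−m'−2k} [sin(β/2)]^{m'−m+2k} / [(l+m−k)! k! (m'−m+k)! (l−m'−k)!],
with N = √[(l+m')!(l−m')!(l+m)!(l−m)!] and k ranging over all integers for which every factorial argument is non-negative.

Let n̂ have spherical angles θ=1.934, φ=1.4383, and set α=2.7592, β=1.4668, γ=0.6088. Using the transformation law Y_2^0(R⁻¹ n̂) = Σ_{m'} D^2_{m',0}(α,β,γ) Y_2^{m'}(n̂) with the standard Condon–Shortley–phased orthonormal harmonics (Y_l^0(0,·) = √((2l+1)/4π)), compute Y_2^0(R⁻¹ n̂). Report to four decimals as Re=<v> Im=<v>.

Need the full column D^2_{m',0} for m'=−2..2 at α=2.7592, β=1.4668, γ=0.6088.
cos(β/2)=0.742903, sin(β/2)=0.669399
d^2_{-2,0}: single k=2 term ⇒ +0.605773;  D = +0.437084-0.419427i
d^2_{-1,0}: k∈[1..2] ⇒ +0.672290 -0.545838 = +0.126453;  D = -0.117319+0.047185i
d^2_{0,0}: k∈[0..2] ⇒ +0.304599 -0.989224 +0.200790 = -0.483836;  D = -0.483836+0.000000i
d^2_{1,0}: k∈[0..1] ⇒ -0.672290 +0.545838 = -0.126453;  D = +0.117319+0.047185i
d^2_{2,0}: single k=0 term ⇒ +0.605773;  D = +0.437084+0.419427i
Y_2^{m'}(θ=1.934,φ=1.4383) and Σ D·Y over m':
  (+0.4371-0.4194i)·(-0.3257-0.0884i)  (-0.1173+0.0472i)·(-0.0339+0.2543i)  (-0.4838+0.0000i)·(-0.1960+0.0000i)  (+0.1173+0.0472i)·(+0.0339+0.2543i)  (+0.4371+0.4194i)·(-0.3257+0.0884i)
Y_2^0(R⁻¹ n̂) = -0.280133+0.000000i

Re=-0.2801 Im=0.0000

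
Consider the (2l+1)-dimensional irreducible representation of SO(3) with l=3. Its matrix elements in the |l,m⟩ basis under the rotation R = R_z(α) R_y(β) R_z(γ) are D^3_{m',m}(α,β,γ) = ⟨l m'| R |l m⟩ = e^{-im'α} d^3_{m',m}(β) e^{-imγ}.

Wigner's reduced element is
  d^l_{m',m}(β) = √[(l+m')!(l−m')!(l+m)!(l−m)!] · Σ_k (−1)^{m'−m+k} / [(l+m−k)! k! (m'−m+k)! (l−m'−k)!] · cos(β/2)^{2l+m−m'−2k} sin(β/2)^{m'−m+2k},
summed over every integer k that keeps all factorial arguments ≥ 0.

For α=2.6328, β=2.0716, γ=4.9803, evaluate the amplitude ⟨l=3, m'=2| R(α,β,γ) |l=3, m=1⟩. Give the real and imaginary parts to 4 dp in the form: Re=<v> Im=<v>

Re=-0.2998 Im=0.3220

First d^3_{2,1}(β=2.0716), then the phase factors e^{-i(2)α} and e^{-i(1)γ}:
c=cos(2.0716/2)=0.509838, s=sin(2.0716/2)=0.860271; N=√[120·1·24·2]=75.894664
k: max(0,(1)−(2))=0 … min(3+(1),3−(2))=1
  k=0: (−1)^1·75.8947/(24)·0.5098^5·0.8603^1 = -0.093712
  k=1: (−1)^2·75.8947/(12)·0.5098^3·0.8603^3 = +0.533619
d^3_{2,1}(2.0716) = -0.093712 +0.533619 = +0.439907
Phases: e^{-i·(2)·2.6328}=+0.525422+0.850842i, e^{-i·(1)·4.9803}=+0.264718+0.964326i ⇒ D=-0.299753+0.321973i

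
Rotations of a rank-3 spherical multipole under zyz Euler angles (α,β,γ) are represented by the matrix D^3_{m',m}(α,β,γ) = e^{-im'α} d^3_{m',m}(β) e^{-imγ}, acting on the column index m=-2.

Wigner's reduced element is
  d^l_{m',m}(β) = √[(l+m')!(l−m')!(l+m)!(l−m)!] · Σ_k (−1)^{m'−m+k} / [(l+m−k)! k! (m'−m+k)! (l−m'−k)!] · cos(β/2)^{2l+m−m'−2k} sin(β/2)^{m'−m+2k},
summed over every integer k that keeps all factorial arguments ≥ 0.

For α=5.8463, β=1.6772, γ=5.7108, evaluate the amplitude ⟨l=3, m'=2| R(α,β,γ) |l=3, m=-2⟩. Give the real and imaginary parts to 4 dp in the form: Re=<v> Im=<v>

Split into d^3_{2,-2}(β=1.6772) × two z-phases.
c=cos(1.6772/2)=0.668505, s=sin(1.6772/2)=0.743708; N=√[120·1·1·120]=120.000000
k: max(0,(-2)−(2))=0 … min(3+(-2),3−(2))=1
  k=0: (−1)^4·120.0000/(24)·0.6685^2·0.7437^4 = +0.683579
  k=1: (−1)^5·120.0000/(120)·0.6685^0·0.7437^6 = -0.169206
d^3_{2,-2}(1.6772) = +0.683579 -0.169206 = +0.514373
D = (+0.641940+0.766755i)·(+0.514373)·(+0.413255-0.910615i) = +0.495601-0.137695i

Re=0.4956 Im=-0.1377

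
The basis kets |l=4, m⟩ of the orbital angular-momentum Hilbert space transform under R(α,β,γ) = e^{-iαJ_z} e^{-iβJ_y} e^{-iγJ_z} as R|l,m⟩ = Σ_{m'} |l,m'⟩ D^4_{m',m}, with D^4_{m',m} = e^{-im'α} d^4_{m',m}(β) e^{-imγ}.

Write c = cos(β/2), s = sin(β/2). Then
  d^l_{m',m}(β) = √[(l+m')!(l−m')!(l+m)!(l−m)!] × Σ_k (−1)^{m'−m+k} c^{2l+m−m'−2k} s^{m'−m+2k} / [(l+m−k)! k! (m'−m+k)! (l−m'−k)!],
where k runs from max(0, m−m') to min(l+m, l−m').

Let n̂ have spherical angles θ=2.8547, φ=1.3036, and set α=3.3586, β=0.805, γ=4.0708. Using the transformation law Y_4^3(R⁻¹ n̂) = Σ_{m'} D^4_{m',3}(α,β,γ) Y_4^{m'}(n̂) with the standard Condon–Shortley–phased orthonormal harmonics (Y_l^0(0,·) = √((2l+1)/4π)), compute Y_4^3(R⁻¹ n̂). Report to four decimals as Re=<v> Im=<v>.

Re=0.1760 Im=-0.1933

Need the full column D^4_{m',3} for m'=−4..4 at α=3.3586, β=0.805, γ=4.0708.
cos(β/2)=0.920085, sin(β/2)=0.391720
d^4_{-4,3}: single k=7 term ⇒ +0.003683;  D = +0.001259+0.003461i
d^4_{-3,3}: k∈[6..7] ⇒ +0.021409 -0.000554 = +0.020855;  D = -0.011180-0.017605i
d^4_{-2,3}: k∈[5..6] ⇒ +0.080639 -0.004872 = +0.075767;  D = +0.053437+0.053714i
d^4_{-1,3}: k∈[4..5] ⇒ +0.223219 -0.024276 = +0.198943;  D = -0.167386-0.107520i
d^4_{0,3}: k∈[3..4] ⇒ +0.468953 -0.085001 = +0.383952;  D = +0.360148+0.133087i
d^4_{1,3}: k∈[2..3] ⇒ +0.738904 -0.223219 = +0.515684;  D = -0.510855-0.070409i
d^4_{2,3}: k∈[1..2] ⇒ +0.818152 -0.444888 = +0.373264;  D = +0.372069-0.029846i
d^4_{3,3}: k∈[0..1] ⇒ +0.513596 -0.651652 = -0.138055;  D = +0.132009-0.040409i
d^4_{4,3}: single k=0 term ⇒ -0.618464;  D = -0.538532+0.304109i
Y_4^{m'}(θ=2.8547,φ=1.3036) and Σ D·Y over m':
  (+0.0013+0.0035i)·(+0.0014+0.0025i)  (-0.0112-0.0176i)·(+0.0195-0.0189i)  (+0.0534+0.0537i)·(-0.1254-0.0742i)  (-0.1674-0.1075i)·(-0.1166+0.4260i)  (+0.3601+0.1331i)·(+0.5312+0.0000i)  (-0.5109-0.0704i)·(+0.1166+0.4260i)  (+0.3721-0.0298i)·(-0.1254+0.0742i)  (+0.1320-0.0404i)·(-0.0195-0.0189i)  (-0.5385+0.3041i)·(+0.0014-0.0025i)
Y_4^3(R⁻¹ n̂) = +0.176015-0.193303i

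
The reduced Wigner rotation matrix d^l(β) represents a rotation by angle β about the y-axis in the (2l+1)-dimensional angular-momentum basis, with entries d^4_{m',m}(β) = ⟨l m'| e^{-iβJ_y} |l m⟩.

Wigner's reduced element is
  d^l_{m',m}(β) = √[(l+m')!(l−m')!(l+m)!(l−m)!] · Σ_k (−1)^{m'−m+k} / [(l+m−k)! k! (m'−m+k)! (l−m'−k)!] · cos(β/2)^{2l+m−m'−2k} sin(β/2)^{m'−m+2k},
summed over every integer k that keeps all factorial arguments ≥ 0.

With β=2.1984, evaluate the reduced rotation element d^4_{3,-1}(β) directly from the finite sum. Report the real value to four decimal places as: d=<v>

d=-0.4639

d^4_{3,-1}(β=2.1984) via Wigner's sum:
With c≡cos(β/2)=0.454309 and s≡sin(β/2)=0.890844, N=[5040·1·6·120]^{1/2}=1904.940944
k: max(0,(-1)−(3))=0 … min(4+(-1),4−(3))=1
  k=0: (−1)^4·1904.9409/(144)·0.4543^4·0.8908^4 = +0.354921
  k=1: (−1)^5·1904.9409/(240)·0.4543^2·0.8908^6 = -0.818810
d^4_{3,-1}(2.1984) = +0.354921 -0.818810 = -0.463890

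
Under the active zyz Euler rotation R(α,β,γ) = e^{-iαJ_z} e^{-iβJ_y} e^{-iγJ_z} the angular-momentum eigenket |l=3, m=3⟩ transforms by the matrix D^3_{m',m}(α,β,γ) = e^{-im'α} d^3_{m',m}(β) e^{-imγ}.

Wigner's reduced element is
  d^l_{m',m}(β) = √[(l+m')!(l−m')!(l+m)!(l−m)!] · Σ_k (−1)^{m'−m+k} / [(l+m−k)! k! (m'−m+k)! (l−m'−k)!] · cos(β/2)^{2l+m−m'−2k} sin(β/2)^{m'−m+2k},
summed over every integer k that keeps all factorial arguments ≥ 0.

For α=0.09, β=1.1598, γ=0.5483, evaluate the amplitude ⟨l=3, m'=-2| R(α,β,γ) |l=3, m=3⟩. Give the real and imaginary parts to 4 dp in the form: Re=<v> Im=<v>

Re=0.0107 Im=-0.1006

Split into d^3_{-2,3}(β=1.1598) × two z-phases.
With c≡cos(β/2)=0.836517 and s≡sin(β/2)=0.547940, N=[1·120·720·1]^{1/2}=293.938769
Admissible k: 5..5 (factorial args all ≥0)
  k=5: (−1)^0·293.9388/(120)·0.8365^1·0.5479^5 = +0.101208
d^3_{-2,3}(1.1598) = +0.101208
Attach z-rotation phases: D = e^{-i(-2)(0.09)}·(+0.101208)·e^{-i(3)(0.5483)} = +0.010698-0.100642i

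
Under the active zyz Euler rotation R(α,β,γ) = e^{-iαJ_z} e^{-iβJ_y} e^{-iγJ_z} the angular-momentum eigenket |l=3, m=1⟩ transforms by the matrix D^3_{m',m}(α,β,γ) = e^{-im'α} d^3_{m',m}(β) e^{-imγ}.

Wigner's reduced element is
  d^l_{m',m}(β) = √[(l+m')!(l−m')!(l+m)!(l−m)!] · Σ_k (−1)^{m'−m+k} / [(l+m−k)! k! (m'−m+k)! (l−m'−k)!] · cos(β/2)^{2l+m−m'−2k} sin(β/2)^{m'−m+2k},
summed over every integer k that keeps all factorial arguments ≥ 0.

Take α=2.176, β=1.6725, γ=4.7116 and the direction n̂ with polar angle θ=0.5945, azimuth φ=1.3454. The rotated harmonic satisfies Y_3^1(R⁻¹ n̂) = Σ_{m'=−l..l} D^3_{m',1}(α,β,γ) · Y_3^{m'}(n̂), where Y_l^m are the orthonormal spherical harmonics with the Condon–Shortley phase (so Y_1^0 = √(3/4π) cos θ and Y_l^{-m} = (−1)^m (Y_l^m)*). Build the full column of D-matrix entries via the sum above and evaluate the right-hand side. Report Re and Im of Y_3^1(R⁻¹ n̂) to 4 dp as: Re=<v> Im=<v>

Re=0.0769 Im=-0.1601

Need the full column D^3_{m',1} for m'=−3..3 at α=2.176, β=1.6725, γ=4.7116.
cos(β/2)=0.670251, sin(β/2)=0.742135
d^3_{-3,1}: single k=4 term ⇒ +0.527778;  D = -0.128325+0.511940i
d^3_{-2,1}: k∈[3..4] ⇒ +0.778377 -0.477146 = +0.301231;  D = +0.281964-0.106003i
d^3_{-1,1}: k∈[2..4] ⇒ +0.666908 -1.090174 +0.167069 = -0.256197;  D = +0.210578+0.145924i
d^3_{0,1}: k∈[1..3] ⇒ +0.347744 -1.279004 +0.522687 = -0.408573;  D = +0.000322-0.408573i
d^3_{1,1}: k∈[0..2] ⇒ +0.090662 -0.889210 +0.817630 = +0.019082;  D = +0.015701-0.010844i
d^3_{2,1}: k∈[0..1] ⇒ -0.317445 +0.778377 = +0.460932;  D = -0.431193-0.162883i
d^3_{3,1}: single k=0 term ⇒ +0.430487;  D = +0.104010+0.417733i
Y_3^{m'}(θ=0.5945,φ=1.3454) and Σ D·Y over m':
  (-0.1283+0.5119i)·(-0.0459+0.0572i)  (+0.2820-0.1060i)·(-0.2391-0.1157i)  (+0.2106+0.1459i)·(+0.0984-0.4290i)  (+0.0003-0.4086i)·(+0.1334+0.0000i)  (+0.0157-0.0108i)·(-0.0984-0.4290i)  (-0.4312-0.1629i)·(-0.2391+0.1157i)  (+0.1040+0.4177i)·(+0.0459+0.0572i)
Y_3^1(R⁻¹ n̂) = +0.076920-0.160105i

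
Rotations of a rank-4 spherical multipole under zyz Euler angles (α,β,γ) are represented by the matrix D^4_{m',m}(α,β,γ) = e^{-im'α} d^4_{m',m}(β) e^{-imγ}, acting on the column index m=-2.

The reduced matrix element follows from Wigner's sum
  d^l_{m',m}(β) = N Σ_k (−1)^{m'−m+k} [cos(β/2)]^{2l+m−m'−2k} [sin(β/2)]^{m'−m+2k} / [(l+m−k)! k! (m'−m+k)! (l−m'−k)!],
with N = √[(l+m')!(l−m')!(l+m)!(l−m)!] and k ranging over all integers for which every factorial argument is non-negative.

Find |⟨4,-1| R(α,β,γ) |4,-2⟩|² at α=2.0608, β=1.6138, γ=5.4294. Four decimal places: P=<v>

P=0.0129

Split into d^4_{-1,-2}(β=1.6138) × two z-phases.
Half-angle: c=0.691740, s=0.722146. N=√(6·120·2·720)=1018.233765
k: max(0,(-2)−(-1))=0 … min(4+(-2),4−(-1))=2
  k=0: (−1)^1·1018.2338/(240)·0.6917^7·0.7221^1 = -0.232201
  k=1: (−1)^2·1018.2338/(48)·0.6917^5·0.7221^3 = +1.265312
  k=2: (−1)^3·1018.2338/(72)·0.6917^3·0.7221^5 = -0.919327
d^4_{-1,-2}(1.6138) = -0.232201 +1.265312 -0.919327 = +0.113783
|D^4_{-1,-2}|² = |d^4_{-1,-2}(β)|² = (+0.113783)² = 0.012947 (the z-rotation phases have unit modulus)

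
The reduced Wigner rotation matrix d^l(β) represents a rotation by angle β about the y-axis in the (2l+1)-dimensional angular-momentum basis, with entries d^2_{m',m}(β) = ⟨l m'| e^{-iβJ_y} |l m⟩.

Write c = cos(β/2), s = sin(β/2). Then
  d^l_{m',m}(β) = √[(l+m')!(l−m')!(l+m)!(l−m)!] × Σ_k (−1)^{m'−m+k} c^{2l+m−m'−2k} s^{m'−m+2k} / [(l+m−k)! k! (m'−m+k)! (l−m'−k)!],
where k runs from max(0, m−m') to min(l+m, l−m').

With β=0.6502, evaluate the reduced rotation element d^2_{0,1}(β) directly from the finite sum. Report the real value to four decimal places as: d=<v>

d^2_{0,1}(β=0.6502) via Wigner's sum:
With c≡cos(β/2)=0.947619 and s≡sin(β/2)=0.319404, N=[2·2·6·1]^{1/2}=4.898979
The bounds max(0,m−m')=1 and min(l+m,l−m')=2 give 2 terms
  k=1: (−1)^0·4.8990/(2)·0.9476^3·0.3194^1 = +0.665758
  k=2: (−1)^1·4.8990/(2)·0.9476^1·0.3194^3 = -0.075636
d^2_{0,1}(0.6502) = +0.665758 -0.075636 = +0.590122

d=0.5901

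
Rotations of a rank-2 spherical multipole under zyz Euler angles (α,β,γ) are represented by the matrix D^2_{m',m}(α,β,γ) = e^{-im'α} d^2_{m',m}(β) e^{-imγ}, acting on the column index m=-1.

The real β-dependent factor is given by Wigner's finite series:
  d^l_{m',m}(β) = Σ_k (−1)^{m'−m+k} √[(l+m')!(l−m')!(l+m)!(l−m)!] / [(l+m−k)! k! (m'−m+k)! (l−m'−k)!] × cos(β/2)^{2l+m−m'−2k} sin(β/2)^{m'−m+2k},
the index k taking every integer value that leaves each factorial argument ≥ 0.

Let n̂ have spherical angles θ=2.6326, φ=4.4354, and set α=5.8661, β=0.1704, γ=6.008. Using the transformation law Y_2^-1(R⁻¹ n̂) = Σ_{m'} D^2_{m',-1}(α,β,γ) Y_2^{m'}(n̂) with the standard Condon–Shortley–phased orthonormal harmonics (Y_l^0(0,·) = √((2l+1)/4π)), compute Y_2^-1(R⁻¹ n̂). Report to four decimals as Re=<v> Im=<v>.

Re=-0.2218 Im=-0.2662

Need the full column D^2_{m',-1} for m'=−2..2 at α=5.8661, β=0.1704, γ=6.008.
cos(β/2)=0.996373, sin(β/2)=0.085097
d^2_{-2,-1}: single k=1 term ⇒ +0.168349;  D = +0.074955-0.150741i
d^2_{-1,-1}: k∈[0..1] ⇒ +0.985569 -0.021567 = +0.964002;  D = +0.742088-0.615310i
d^2_{0,-1}: k∈[0..1] ⇒ -0.206184 +0.001504 = -0.204680;  D = -0.196979+0.055617i
d^2_{1,-1}: k∈[0..1] ⇒ +0.021567 -0.000052 = +0.021515;  D = +0.021298+0.003043i
d^2_{2,-1}: single k=0 term ⇒ -0.001228;  D = -0.001041-0.000651i
Y_2^{m'}(θ=2.6326,φ=4.4354) and Σ D·Y over m':
  (+0.0750-0.1507i)·(-0.0780-0.0483i)  (+0.7421-0.6153i)·(+0.0899-0.3162i)  (-0.1970+0.0556i)·(+0.4061+0.0000i)  (+0.0213+0.0030i)·(-0.0899-0.3162i)  (-0.0010-0.0007i)·(-0.0780+0.0483i)
Y_2^-1(R⁻¹ n̂) = -0.221810-0.266249i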